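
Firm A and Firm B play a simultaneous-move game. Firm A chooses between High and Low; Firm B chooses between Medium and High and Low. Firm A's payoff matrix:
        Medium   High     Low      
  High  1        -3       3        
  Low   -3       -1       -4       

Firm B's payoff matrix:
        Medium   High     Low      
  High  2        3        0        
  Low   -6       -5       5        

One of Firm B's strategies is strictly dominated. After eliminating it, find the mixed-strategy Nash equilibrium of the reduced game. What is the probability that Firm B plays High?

Firm B's strategy Medium is strictly dominated by High: 3 > 2 and -5 > -6. Eliminate Medium.
Set Firm A's expected payoff from High equal to that from Low:
  Firm A's payoff from High: q·(-3) + (1−q)·3 = -6q + 3
  Firm A's payoff from Low: q·(-1) + (1−q)·(-4) = 3q - 4
  -6q + 3 = 3q - 4  ⇒  -9q = -7  ⇒  q = 7/9.

q = 7/9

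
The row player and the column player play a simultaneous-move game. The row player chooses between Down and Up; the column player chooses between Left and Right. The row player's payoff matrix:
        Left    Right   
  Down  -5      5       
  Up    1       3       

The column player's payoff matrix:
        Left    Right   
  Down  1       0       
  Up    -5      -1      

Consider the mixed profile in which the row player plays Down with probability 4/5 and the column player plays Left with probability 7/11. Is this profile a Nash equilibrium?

No

Given the column player's mix q = 7/11, the row player's payoff from Down is -15/11 but from Up is 19/11. The row player strictly prefers Up, so the row player would not mix.
So the proposed profile is not a Nash equilibrium.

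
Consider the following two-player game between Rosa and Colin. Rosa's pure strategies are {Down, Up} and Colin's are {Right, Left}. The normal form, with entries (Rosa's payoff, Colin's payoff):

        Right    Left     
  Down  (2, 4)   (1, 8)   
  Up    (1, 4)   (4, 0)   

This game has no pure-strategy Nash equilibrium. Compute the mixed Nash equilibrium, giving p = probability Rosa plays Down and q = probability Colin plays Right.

p = 1/2, q = 3/4

In a mixed equilibrium Colin is indifferent between Right and Left; this condition fixes p.
  Colin's expected payoff from Right: p·4 + (1−p)·4 = 4
  Colin's expected payoff from Left: p·8 + (1−p)·0 = 8p
  4 = 8p  ⇒  -8p = -4  ⇒  p = 1/2.
For Rosa to be willing to mix, Rosa must be indifferent between Down and Up, which pins down Colin's mix.
  Rosa's payoff to Down: q·2 + (1−q)·1 = q + 1
  Rosa's payoff to Up: q·1 + (1−q)·4 = -3q + 4
  q + 1 = -3q + 4  ⇒  4q = 3  ⇒  q = 3/4.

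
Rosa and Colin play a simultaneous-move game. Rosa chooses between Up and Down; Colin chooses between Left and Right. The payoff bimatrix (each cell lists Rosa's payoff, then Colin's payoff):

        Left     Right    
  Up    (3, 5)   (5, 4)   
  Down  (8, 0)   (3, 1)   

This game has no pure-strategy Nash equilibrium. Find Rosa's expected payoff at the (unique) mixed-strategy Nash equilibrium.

31/7

In a mixed equilibrium Rosa is indifferent between Up and Down; this condition fixes q.
  Rosa's payoff to Up: q·3 + (1−q)·5 = -2q + 5
  Rosa's payoff to Down: q·8 + (1−q)·3 = 5q + 3
  -2q + 5 = 5q + 3  ⇒  -7q = -2  ⇒  q = 2/7.
At equilibrium Rosa is indifferent across rows, so Rosa's payoff equals the payoff from Up: (2/7)·3 + (5/7)·5 = 31/7.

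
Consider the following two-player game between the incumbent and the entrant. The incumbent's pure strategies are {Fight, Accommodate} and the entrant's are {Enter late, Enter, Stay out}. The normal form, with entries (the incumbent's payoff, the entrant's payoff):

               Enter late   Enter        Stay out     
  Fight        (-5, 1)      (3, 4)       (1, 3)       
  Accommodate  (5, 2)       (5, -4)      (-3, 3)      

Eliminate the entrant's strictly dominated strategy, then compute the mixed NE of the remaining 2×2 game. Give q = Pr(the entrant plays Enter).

q = 2/3

The entrant's strategy Enter late is strictly dominated by Stay out: 3 > 1 and 3 > 2. Eliminate Enter late.
The incumbent's indifference between Fight and Accommodate determines the entrant's mixing probability q:
  the incumbent's expected payoff from Fight: q·3 + (1−q)·1 = 2q + 1
  the incumbent's expected payoff from Accommodate: q·5 + (1−q)·(-3) = 8q - 3
  2q + 1 = 8q - 3  ⇒  -6q = -4  ⇒  q = 2/3.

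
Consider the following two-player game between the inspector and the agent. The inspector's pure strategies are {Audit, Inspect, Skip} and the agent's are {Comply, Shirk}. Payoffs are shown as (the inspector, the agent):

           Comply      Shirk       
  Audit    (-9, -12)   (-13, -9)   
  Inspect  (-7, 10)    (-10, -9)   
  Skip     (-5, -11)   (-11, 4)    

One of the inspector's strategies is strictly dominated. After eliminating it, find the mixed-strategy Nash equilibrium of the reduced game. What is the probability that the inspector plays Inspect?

The inspector's strategy Audit is strictly dominated by Inspect: -7 > -9 and -10 > -13. Eliminate Audit.
The agent's indifference between Comply and Shirk determines the inspector's mixing probability p:
  the agent's payoff from Comply: p·10 + (1−p)·(-11) = 21p - 11
  the agent's payoff from Shirk: p·(-9) + (1−p)·4 = -13p + 4
  21p - 11 = -13p + 4  ⇒  34p = 15  ⇒  p = 15/34.

p = 15/34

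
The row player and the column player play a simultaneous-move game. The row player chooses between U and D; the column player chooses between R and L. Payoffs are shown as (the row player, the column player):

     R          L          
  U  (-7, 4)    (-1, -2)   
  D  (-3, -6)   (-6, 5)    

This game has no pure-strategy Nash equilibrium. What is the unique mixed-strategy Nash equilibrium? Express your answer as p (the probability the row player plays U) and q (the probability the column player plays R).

p = 11/17, q = 5/9

The column player's indifference between R and L determines the row player's mixing probability p:
  the column player's payoff to R: p·4 + (1−p)·(-6) = 10p - 6
  the column player's payoff to L: p·(-2) + (1−p)·5 = -7p + 5
  10p - 6 = -7p + 5  ⇒  17p = 11  ⇒  p = 11/17.
For the row player to be willing to mix, the row player must be indifferent between U and D, which pins down the column player's mix.
  the row player's expected payoff from U: q·(-7) + (1−q)·(-1) = -6q - 1
  the row player's expected payoff from D: q·(-3) + (1−q)·(-6) = 3q - 6
  -6q - 1 = 3q - 6  ⇒  -9q = -5  ⇒  q = 5/9.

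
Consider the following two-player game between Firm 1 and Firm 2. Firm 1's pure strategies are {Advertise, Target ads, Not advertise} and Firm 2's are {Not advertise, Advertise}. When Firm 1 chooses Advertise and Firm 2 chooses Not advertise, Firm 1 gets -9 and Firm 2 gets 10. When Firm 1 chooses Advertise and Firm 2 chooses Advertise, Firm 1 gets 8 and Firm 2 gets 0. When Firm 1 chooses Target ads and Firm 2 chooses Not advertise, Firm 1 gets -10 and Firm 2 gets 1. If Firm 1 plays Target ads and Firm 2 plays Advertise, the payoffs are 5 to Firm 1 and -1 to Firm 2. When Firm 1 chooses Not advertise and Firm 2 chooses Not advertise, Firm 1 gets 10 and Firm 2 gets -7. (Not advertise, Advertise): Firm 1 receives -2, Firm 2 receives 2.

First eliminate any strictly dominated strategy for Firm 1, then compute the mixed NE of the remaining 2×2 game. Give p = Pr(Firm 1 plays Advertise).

Firm 1's strategy Target ads is strictly dominated by Advertise: -9 > -10 and 8 > 5. Eliminate Target ads.
Firm 1's mix must leave Firm 2 indifferent between Not advertise and Advertise.
  Firm 2's expected payoff from Not advertise: p·10 + (1−p)·(-7) = 17p - 7
  Firm 2's expected payoff from Advertise: p·0 + (1−p)·2 = -2p + 2
  17p - 7 = -2p + 2  ⇒  19p = 9  ⇒  p = 9/19.

p = 9/19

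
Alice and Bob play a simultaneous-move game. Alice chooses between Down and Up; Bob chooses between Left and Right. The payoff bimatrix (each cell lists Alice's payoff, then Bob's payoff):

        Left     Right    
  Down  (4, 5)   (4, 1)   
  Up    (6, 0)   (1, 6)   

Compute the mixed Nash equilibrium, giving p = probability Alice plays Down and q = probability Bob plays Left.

Bob's indifference between Left and Right determines Alice's mixing probability p:
  Bob's payoff to Left: p·5 + (1−p)·0 = 5p
  Bob's payoff to Right: p·1 + (1−p)·6 = -5p + 6
  5p = -5p + 6  ⇒  10p = 6  ⇒  p = 3/5.
For Alice to be willing to mix, Alice must be indifferent between Down and Up, which pins down Bob's mix.
  Alice's payoff from Down: q·4 + (1−q)·4 = 4
  Alice's payoff from Up: q·6 + (1−q)·1 = 5q + 1
  4 = 5q + 1  ⇒  -5q = -3  ⇒  q = 3/5.

p = 3/5, q = 3/5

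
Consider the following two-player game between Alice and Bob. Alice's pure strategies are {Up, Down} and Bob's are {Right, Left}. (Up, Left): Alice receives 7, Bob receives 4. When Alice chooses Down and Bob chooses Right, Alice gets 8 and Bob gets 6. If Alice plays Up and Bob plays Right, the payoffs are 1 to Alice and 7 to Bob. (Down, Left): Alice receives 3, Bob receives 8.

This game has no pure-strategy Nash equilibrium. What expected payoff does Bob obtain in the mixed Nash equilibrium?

Set Bob's expected payoff from Right equal to that from Left:
  Bob's expected payoff from Right: p·7 + (1−p)·6 = p + 6
  Bob's expected payoff from Left: p·4 + (1−p)·8 = -4p + 8
  p + 6 = -4p + 8  ⇒  5p = 2  ⇒  p = 2/5.
At equilibrium Bob is indifferent across columns, so Bob's payoff equals the payoff from Right: (2/5)·7 + (3/5)·6 = 32/5.

32/5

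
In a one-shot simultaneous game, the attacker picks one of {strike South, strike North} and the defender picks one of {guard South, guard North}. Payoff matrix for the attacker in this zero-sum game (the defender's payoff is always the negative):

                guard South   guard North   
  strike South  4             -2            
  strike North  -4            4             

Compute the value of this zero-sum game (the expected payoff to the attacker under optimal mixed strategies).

The defender's mix must leave the attacker indifferent between strike South and strike North.
  the attacker's expected payoff from strike South: q·4 + (1−q)·(-2) = 6q - 2
  the attacker's expected payoff from strike North: q·(-4) + (1−q)·4 = -8q + 4
  6q - 2 = -8q + 4  ⇒  14q = 6  ⇒  q = 3/7.
The value is the attacker's expected payoff against this mix (using strike South): (3/7)·4 + (4/7)·(-2) = 4/7.

v = 4/7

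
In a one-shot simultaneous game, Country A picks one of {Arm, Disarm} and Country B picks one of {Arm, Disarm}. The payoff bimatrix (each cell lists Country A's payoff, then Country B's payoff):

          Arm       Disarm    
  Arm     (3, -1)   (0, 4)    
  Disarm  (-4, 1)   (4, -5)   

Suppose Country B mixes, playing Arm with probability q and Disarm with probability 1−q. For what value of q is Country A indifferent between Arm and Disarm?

For Country A to be willing to mix, Country A must be indifferent between Arm and Disarm, which pins down Country B's mix.
  Country A's expected payoff from Arm: q·3 + (1−q)·0 = 3q
  Country A's expected payoff from Disarm: q·(-4) + (1−q)·4 = -8q + 4
  3q = -8q + 4  ⇒  11q = 4  ⇒  q = 4/11.

q = 4/11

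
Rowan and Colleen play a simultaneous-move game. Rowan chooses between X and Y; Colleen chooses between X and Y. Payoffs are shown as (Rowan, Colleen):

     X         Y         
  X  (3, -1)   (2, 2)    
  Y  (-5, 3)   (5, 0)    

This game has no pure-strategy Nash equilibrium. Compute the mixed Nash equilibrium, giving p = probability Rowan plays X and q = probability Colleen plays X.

Rowan's mix must leave Colleen indifferent between X and Y.
  Colleen's payoff from X: p·(-1) + (1−p)·3 = -4p + 3
  Colleen's payoff from Y: p·2 + (1−p)·0 = 2p
  -4p + 3 = 2p  ⇒  -6p = -3  ⇒  p = 1/2.
Set Rowan's expected payoff from X equal to that from Y:
  Rowan's payoff from X: q·3 + (1−q)·2 = q + 2
  Rowan's payoff from Y: q·(-5) + (1−q)·5 = -10q + 5
  q + 2 = -10q + 5  ⇒  11q = 3  ⇒  q = 3/11.

p = 1/2, q = 3/11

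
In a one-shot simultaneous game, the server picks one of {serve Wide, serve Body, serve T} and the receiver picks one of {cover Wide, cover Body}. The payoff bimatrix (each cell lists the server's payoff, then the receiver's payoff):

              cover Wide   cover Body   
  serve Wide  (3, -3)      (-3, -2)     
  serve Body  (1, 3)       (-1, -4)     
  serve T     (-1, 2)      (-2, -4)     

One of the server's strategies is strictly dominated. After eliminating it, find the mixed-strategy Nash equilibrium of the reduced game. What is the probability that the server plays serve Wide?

p = 7/8

The server's strategy serve T is strictly dominated by serve Body: 1 > -1 and -1 > -2. Eliminate serve T.
The server's mix must leave the receiver indifferent between cover Wide and cover Body.
  the receiver's payoff to cover Wide: p·(-3) + (1−p)·3 = -6p + 3
  the receiver's payoff to cover Body: p·(-2) + (1−p)·(-4) = 2p - 4
  -6p + 3 = 2p - 4  ⇒  -8p = -7  ⇒  p = 7/8.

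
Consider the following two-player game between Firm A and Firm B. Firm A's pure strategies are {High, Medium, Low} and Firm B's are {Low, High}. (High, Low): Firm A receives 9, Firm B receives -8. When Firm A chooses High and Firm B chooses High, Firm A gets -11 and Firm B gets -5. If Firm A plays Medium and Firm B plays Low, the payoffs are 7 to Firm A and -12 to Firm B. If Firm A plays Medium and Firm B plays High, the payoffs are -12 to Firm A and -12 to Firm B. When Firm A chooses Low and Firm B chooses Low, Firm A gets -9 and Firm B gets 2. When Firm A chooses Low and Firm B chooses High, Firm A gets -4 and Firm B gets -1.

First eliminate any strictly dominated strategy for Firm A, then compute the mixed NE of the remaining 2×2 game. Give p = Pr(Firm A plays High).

Firm A's strategy Medium is strictly dominated by High: 9 > 7 and -11 > -12. Eliminate Medium.
Firm A's mix must leave Firm B indifferent between Low and High.
  Firm B's expected payoff from Low: p·(-8) + (1−p)·2 = -10p + 2
  Firm B's expected payoff from High: p·(-5) + (1−p)·(-1) = -4p - 1
  -10p + 2 = -4p - 1  ⇒  -6p = -3  ⇒  p = 1/2.

p = 1/2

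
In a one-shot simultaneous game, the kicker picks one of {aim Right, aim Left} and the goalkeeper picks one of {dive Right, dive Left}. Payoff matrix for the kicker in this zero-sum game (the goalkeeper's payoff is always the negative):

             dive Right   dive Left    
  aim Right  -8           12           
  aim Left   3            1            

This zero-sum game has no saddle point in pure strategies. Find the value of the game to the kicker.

v = 2

The goalkeeper's mix must leave the kicker indifferent between aim Right and aim Left.
  the kicker's expected payoff from aim Right: q·(-8) + (1−q)·12 = -20q + 12
  the kicker's expected payoff from aim Left: q·3 + (1−q)·1 = 2q + 1
  -20q + 12 = 2q + 1  ⇒  -22q = -11  ⇒  q = 1/2.
The value is the kicker's expected payoff against this mix (using aim Right): (1/2)·(-8) + (1/2)·12 = 2.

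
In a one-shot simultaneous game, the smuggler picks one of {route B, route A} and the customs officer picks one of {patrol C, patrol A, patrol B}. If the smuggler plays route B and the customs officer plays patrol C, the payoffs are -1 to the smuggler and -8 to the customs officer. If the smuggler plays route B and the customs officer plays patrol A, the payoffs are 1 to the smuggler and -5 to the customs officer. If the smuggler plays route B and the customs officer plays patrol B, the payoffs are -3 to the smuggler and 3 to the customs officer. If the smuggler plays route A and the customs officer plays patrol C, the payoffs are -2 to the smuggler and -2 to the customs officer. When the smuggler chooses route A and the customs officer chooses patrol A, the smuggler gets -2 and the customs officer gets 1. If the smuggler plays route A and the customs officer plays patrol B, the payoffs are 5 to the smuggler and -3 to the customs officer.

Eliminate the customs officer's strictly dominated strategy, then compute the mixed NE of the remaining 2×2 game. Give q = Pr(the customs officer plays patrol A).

The customs officer's strategy patrol C is strictly dominated by patrol A: -5 > -8 and 1 > -2. Eliminate patrol C.
The smuggler's indifference between route B and route A determines the customs officer's mixing probability q:
  the smuggler's payoff from route B: q·1 + (1−q)·(-3) = 4q - 3
  the smuggler's payoff from route A: q·(-2) + (1−q)·5 = -7q + 5
  4q - 3 = -7q + 5  ⇒  11q = 8  ⇒  q = 8/11.

q = 8/11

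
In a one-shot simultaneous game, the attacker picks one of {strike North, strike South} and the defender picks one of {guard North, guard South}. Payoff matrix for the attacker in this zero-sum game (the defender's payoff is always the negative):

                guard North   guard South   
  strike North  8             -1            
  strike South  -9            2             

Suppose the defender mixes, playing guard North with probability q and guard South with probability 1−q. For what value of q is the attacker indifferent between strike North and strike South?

The defender's mix must leave the attacker indifferent between strike North and strike South.
  the attacker's expected payoff from strike North: q·8 + (1−q)·(-1) = 9q - 1
  the attacker's expected payoff from strike South: q·(-9) + (1−q)·2 = -11q + 2
  9q - 1 = -11q + 2  ⇒  20q = 3  ⇒  q = 3/20.

q = 3/20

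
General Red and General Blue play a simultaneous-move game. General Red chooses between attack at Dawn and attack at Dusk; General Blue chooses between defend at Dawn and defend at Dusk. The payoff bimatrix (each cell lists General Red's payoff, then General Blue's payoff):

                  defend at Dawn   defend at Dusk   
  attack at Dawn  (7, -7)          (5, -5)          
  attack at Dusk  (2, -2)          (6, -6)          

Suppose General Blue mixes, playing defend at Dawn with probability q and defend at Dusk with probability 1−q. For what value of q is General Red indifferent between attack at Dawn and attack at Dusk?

For General Red to be willing to mix, General Red must be indifferent between attack at Dawn and attack at Dusk, which pins down General Blue's mix.
  General Red's payoff from attack at Dawn: q·7 + (1−q)·5 = 2q + 5
  General Red's payoff from attack at Dusk: q·2 + (1−q)·6 = -4q + 6
  2q + 5 = -4q + 6  ⇒  6q = 1  ⇒  q = 1/6.

q = 1/6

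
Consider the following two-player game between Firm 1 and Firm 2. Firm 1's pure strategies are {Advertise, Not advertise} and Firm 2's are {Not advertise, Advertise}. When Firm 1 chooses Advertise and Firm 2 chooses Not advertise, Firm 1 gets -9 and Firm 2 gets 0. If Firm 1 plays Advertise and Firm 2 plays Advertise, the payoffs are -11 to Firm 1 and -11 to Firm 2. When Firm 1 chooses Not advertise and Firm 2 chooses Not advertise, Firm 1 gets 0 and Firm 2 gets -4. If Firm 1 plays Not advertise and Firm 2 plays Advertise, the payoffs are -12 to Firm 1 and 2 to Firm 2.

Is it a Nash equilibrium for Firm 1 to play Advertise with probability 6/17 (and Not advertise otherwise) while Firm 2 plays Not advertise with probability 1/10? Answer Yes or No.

Check Firm 2's indifference given Firm 1's mix p = 6/17:
  payoff from Not advertise = -44/17; payoff from Advertise = -44/17 — equal.
Check Firm 1's indifference given Firm 2's mix q = 1/10:
  payoff from Advertise = -54/5; payoff from Not advertise = -54/5 — equal.
Both players are indifferent, so neither can profitably deviate.

Yes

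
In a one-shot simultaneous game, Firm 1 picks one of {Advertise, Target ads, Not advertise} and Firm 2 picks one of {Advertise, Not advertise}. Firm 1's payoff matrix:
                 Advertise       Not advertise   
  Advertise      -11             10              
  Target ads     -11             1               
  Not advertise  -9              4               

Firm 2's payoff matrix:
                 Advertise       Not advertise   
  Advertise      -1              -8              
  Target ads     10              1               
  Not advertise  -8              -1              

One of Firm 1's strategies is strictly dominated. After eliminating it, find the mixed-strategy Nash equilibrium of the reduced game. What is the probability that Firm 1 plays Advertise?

Firm 1's strategy Target ads is strictly dominated by Not advertise: -9 > -11 and 4 > 1. Eliminate Target ads.
In a mixed equilibrium Firm 2 is indifferent between Advertise and Not advertise; this condition fixes p.
  Firm 2's payoff to Advertise: p·(-1) + (1−p)·(-8) = 7p - 8
  Firm 2's payoff to Not advertise: p·(-8) + (1−p)·(-1) = -7p - 1
  7p - 8 = -7p - 1  ⇒  14p = 7  ⇒  p = 1/2.

p = 1/2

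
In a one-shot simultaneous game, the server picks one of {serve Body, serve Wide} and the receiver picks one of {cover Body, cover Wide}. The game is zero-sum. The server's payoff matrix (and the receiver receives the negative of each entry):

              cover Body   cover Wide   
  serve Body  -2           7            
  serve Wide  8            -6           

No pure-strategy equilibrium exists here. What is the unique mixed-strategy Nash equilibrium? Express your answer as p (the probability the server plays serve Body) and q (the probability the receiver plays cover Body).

The receiver's indifference between cover Body and cover Wide determines the server's mixing probability p:
  the receiver's expected payoff from cover Body: p·2 + (1−p)·(-8) = 10p - 8
  the receiver's expected payoff from cover Wide: p·(-7) + (1−p)·6 = -13p + 6
  10p - 8 = -13p + 6  ⇒  23p = 14  ⇒  p = 14/23.
In a mixed equilibrium the server is indifferent between serve Body and serve Wide; this condition fixes q.
  the server's payoff to serve Body: q·(-2) + (1−q)·7 = -9q + 7
  the server's payoff to serve Wide: q·8 + (1−q)·(-6) = 14q - 6
  -9q + 7 = 14q - 6  ⇒  -23q = -13  ⇒  q = 13/23.

p = 14/23, q = 13/23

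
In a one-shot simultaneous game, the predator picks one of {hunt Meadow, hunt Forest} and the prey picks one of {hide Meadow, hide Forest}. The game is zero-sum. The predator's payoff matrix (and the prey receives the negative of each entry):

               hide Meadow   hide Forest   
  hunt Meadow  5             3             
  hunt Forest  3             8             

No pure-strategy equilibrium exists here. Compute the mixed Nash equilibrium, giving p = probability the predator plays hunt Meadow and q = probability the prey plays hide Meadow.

In a mixed equilibrium the prey is indifferent between hide Meadow and hide Forest; this condition fixes p.
  the prey's payoff from hide Meadow: p·(-5) + (1−p)·(-3) = -2p - 3
  the prey's payoff from hide Forest: p·(-3) + (1−p)·(-8) = 5p - 8
  -2p - 3 = 5p - 8  ⇒  -7p = -5  ⇒  p = 5/7.
In a mixed equilibrium the predator is indifferent between hunt Meadow and hunt Forest; this condition fixes q.
  the predator's payoff from hunt Meadow: q·5 + (1−q)·3 = 2q + 3
  the predator's payoff from hunt Forest: q·3 + (1−q)·8 = -5q + 8
  2q + 3 = -5q + 8  ⇒  7q = 5  ⇒  q = 5/7.

p = 5/7, q = 5/7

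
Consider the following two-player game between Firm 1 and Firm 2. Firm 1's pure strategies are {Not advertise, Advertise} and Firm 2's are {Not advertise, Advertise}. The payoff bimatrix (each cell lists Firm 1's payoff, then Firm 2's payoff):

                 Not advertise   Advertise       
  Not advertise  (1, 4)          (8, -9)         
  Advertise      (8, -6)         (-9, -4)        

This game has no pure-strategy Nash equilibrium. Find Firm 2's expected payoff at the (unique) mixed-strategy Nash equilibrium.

Firm 1's mix must leave Firm 2 indifferent between Not advertise and Advertise.
  Firm 2's expected payoff from Not advertise: p·4 + (1−p)·(-6) = 10p - 6
  Firm 2's expected payoff from Advertise: p·(-9) + (1−p)·(-4) = -5p - 4
  10p - 6 = -5p - 4  ⇒  15p = 2  ⇒  p = 2/15.
At equilibrium Firm 2 is indifferent across columns, so Firm 2's payoff equals the payoff from Not advertise: (2/15)·4 + (13/15)·(-6) = -14/3.

-14/3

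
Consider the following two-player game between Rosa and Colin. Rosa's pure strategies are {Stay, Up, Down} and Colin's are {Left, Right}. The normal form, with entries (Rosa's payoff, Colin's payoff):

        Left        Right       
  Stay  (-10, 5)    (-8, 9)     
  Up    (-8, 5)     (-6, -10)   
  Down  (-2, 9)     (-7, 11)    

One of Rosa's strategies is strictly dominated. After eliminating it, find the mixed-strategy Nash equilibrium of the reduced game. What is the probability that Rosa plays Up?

Rosa's strategy Stay is strictly dominated by Up: -8 > -10 and -6 > -8. Eliminate Stay.
Colin's indifference between Left and Right determines Rosa's mixing probability p:
  Colin's payoff from Left: p·5 + (1−p)·9 = -4p + 9
  Colin's payoff from Right: p·(-10) + (1−p)·11 = -21p + 11
  -4p + 9 = -21p + 11  ⇒  17p = 2  ⇒  p = 2/17.

p = 2/17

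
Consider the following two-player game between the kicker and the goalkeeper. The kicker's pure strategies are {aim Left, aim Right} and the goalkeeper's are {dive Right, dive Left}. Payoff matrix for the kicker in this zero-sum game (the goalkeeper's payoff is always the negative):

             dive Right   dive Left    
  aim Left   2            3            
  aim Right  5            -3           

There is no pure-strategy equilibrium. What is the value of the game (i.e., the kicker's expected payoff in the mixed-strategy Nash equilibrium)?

v = 7/3

For the kicker to be willing to mix, the kicker must be indifferent between aim Left and aim Right, which pins down the goalkeeper's mix.
  the kicker's payoff to aim Left: q·2 + (1−q)·3 = -q + 3
  the kicker's payoff to aim Right: q·5 + (1−q)·(-3) = 8q - 3
  -q + 3 = 8q - 3  ⇒  -9q = -6  ⇒  q = 2/3.
The value is the kicker's expected payoff against this mix (using aim Left): (2/3)·2 + (1/3)·3 = 7/3.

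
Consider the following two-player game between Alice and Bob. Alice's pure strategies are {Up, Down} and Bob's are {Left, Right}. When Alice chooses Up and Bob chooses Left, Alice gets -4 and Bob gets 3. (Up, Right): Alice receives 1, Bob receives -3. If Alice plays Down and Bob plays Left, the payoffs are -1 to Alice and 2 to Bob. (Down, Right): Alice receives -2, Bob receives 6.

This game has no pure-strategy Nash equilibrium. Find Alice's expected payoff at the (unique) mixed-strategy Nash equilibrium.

-3/2

In a mixed equilibrium Alice is indifferent between Up and Down; this condition fixes q.
  Alice's expected payoff from Up: q·(-4) + (1−q)·1 = -5q + 1
  Alice's expected payoff from Down: q·(-1) + (1−q)·(-2) = q - 2
  -5q + 1 = q - 2  ⇒  -6q = -3  ⇒  q = 1/2.
At equilibrium Alice is indifferent across rows, so Alice's payoff equals the payoff from Up: (1/2)·(-4) + (1/2)·1 = -3/2.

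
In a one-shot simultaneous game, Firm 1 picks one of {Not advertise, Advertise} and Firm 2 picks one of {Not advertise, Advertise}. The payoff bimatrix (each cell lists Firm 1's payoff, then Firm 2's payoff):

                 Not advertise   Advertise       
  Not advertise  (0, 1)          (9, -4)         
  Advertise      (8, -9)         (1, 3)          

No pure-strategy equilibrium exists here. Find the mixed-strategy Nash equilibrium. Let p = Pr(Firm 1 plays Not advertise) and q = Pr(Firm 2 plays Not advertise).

p = 12/17, q = 1/2

For Firm 2 to be willing to mix, Firm 2 must be indifferent between Not advertise and Advertise, which pins down Firm 1's mix.
  Firm 2's payoff to Not advertise: p·1 + (1−p)·(-9) = 10p - 9
  Firm 2's payoff to Advertise: p·(-4) + (1−p)·3 = -7p + 3
  10p - 9 = -7p + 3  ⇒  17p = 12  ⇒  p = 12/17.
Set Firm 1's expected payoff from Not advertise equal to that from Advertise:
  Firm 1's payoff to Not advertise: q·0 + (1−q)·9 = -9q + 9
  Firm 1's payoff to Advertise: q·8 + (1−q)·1 = 7q + 1
  -9q + 9 = 7q + 1  ⇒  -16q = -8  ⇒  q = 1/2.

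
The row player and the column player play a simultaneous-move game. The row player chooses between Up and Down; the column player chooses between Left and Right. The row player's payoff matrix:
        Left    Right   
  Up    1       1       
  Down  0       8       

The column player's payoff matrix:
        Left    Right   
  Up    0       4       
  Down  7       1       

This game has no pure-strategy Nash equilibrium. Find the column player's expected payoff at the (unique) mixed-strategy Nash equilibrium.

In a mixed equilibrium the column player is indifferent between Left and Right; this condition fixes p.
  the column player's expected payoff from Left: p·0 + (1−p)·7 = -7p + 7
  the column player's expected payoff from Right: p·4 + (1−p)·1 = 3p + 1
  -7p + 7 = 3p + 1  ⇒  -10p = -6  ⇒  p = 3/5.
At equilibrium the column player is indifferent across columns, so the column player's payoff equals the payoff from Left: (3/5)·0 + (2/5)·7 = 14/5.

14/5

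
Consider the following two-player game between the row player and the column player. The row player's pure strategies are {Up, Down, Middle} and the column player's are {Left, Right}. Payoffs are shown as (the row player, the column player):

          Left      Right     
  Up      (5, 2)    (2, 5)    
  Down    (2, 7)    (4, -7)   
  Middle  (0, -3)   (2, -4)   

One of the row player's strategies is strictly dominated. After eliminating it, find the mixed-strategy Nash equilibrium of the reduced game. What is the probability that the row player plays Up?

p = 14/17

The row player's strategy Middle is strictly dominated by Down: 2 > 0 and 4 > 2. Eliminate Middle.
In a mixed equilibrium the column player is indifferent between Left and Right; this condition fixes p.
  the column player's expected payoff from Left: p·2 + (1−p)·7 = -5p + 7
  the column player's expected payoff from Right: p·5 + (1−p)·(-7) = 12p - 7
  -5p + 7 = 12p - 7  ⇒  -17p = -14  ⇒  p = 14/17.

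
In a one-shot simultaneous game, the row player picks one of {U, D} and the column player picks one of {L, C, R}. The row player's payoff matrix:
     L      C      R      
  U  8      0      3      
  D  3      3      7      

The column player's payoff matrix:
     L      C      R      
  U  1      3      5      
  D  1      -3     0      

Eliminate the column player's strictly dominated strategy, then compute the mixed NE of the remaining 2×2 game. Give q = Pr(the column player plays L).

The column player's strategy C is strictly dominated by R: 5 > 3 and 0 > -3. Eliminate C.
In a mixed equilibrium the row player is indifferent between U and D; this condition fixes q.
  the row player's payoff from U: q·8 + (1−q)·3 = 5q + 3
  the row player's payoff from D: q·3 + (1−q)·7 = -4q + 7
  5q + 3 = -4q + 7  ⇒  9q = 4  ⇒  q = 4/9.

q = 4/9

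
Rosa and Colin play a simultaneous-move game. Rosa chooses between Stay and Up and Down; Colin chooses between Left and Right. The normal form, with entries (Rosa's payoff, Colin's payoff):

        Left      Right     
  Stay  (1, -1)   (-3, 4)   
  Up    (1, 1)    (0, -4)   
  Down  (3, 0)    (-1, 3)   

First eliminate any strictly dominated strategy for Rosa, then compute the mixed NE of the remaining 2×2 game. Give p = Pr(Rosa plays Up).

Rosa's strategy Stay is strictly dominated by Down: 3 > 1 and -1 > -3. Eliminate Stay.
In a mixed equilibrium Colin is indifferent between Left and Right; this condition fixes p.
  Colin's expected payoff from Left: p·1 + (1−p)·0 = p
  Colin's expected payoff from Right: p·(-4) + (1−p)·3 = -7p + 3
  p = -7p + 3  ⇒  8p = 3  ⇒  p = 3/8.

p = 3/8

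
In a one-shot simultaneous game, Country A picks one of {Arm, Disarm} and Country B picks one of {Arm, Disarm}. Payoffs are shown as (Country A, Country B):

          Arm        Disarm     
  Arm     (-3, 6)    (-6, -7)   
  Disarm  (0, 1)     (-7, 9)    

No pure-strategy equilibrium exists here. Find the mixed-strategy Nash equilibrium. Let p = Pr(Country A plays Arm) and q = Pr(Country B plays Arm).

Set Country B's expected payoff from Arm equal to that from Disarm:
  Country B's payoff to Arm: p·6 + (1−p)·1 = 5p + 1
  Country B's payoff to Disarm: p·(-7) + (1−p)·9 = -16p + 9
  5p + 1 = -16p + 9  ⇒  21p = 8  ⇒  p = 8/21.
Country B's mix must leave Country A indifferent between Arm and Disarm.
  Country A's expected payoff from Arm: q·(-3) + (1−q)·(-6) = 3q - 6
  Country A's expected payoff from Disarm: q·0 + (1−q)·(-7) = 7q - 7
  3q - 6 = 7q - 7  ⇒  -4q = -1  ⇒  q = 1/4.

p = 8/21, q = 1/4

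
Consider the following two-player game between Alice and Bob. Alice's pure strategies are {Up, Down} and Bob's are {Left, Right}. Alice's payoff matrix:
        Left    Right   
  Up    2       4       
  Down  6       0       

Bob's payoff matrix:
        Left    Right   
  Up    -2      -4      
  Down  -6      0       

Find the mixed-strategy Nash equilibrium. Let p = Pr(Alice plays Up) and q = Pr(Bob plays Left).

p = 3/4, q = 1/2

For Bob to be willing to mix, Bob must be indifferent between Left and Right, which pins down Alice's mix.
  Bob's payoff to Left: p·(-2) + (1−p)·(-6) = 4p - 6
  Bob's payoff to Right: p·(-4) + (1−p)·0 = -4p
  4p - 6 = -4p  ⇒  8p = 6  ⇒  p = 3/4.
Set Alice's expected payoff from Up equal to that from Down:
  Alice's expected payoff from Up: q·2 + (1−q)·4 = -2q + 4
  Alice's expected payoff from Down: q·6 + (1−q)·0 = 6q
  -2q + 4 = 6q  ⇒  -8q = -4  ⇒  q = 1/2.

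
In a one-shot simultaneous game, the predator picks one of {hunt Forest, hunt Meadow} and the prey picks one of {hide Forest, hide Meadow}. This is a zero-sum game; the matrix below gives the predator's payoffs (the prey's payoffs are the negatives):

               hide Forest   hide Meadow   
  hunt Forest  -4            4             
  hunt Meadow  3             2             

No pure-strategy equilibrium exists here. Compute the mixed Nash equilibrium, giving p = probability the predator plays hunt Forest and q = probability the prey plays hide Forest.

p = 1/9, q = 2/9

The predator's mix must leave the prey indifferent between hide Forest and hide Meadow.
  the prey's payoff to hide Forest: p·4 + (1−p)·(-3) = 7p - 3
  the prey's payoff to hide Meadow: p·(-4) + (1−p)·(-2) = -2p - 2
  7p - 3 = -2p - 2  ⇒  9p = 1  ⇒  p = 1/9.
In a mixed equilibrium the predator is indifferent between hunt Forest and hunt Meadow; this condition fixes q.
  the predator's expected payoff from hunt Forest: q·(-4) + (1−q)·4 = -8q + 4
  the predator's expected payoff from hunt Meadow: q·3 + (1−q)·2 = q + 2
  -8q + 4 = q + 2  ⇒  -9q = -2  ⇒  q = 2/9.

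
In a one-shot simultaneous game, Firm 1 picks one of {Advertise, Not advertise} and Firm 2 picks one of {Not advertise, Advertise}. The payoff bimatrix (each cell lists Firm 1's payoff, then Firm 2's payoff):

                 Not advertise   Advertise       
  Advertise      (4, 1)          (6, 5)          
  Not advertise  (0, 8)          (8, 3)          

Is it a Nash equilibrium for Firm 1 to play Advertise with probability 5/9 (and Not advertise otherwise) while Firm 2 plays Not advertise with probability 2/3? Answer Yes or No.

No

Given Firm 2's mix q = 2/3, Firm 1's payoff from Advertise is 14/3 but from Not advertise is 8/3. Firm 1 strictly prefers Advertise, so Firm 1 would not mix.
So the proposed profile is not a Nash equilibrium.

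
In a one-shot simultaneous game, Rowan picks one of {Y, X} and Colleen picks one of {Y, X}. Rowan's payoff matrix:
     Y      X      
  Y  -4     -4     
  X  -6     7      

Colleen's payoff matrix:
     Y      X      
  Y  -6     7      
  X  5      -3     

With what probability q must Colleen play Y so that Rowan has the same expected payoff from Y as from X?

Set Rowan's expected payoff from Y equal to that from X:
  Rowan's payoff to Y: q·(-4) + (1−q)·(-4) = -4
  Rowan's payoff to X: q·(-6) + (1−q)·7 = -13q + 7
  -4 = -13q + 7  ⇒  13q = 11  ⇒  q = 11/13.

q = 11/13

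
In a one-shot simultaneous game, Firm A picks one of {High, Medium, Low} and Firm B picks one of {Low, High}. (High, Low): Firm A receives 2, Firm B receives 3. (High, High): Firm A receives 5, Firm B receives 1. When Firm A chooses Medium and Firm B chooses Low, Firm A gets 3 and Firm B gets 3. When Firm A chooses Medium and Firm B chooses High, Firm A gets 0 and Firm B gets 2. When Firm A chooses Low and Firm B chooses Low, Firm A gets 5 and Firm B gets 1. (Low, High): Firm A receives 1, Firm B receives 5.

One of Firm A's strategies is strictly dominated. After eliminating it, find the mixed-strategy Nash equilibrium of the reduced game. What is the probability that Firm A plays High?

p = 2/3

Firm A's strategy Medium is strictly dominated by Low: 5 > 3 and 1 > 0. Eliminate Medium.
For Firm B to be willing to mix, Firm B must be indifferent between Low and High, which pins down Firm A's mix.
  Firm B's payoff to Low: p·3 + (1−p)·1 = 2p + 1
  Firm B's payoff to High: p·1 + (1−p)·5 = -4p + 5
  2p + 1 = -4p + 5  ⇒  6p = 4  ⇒  p = 2/3.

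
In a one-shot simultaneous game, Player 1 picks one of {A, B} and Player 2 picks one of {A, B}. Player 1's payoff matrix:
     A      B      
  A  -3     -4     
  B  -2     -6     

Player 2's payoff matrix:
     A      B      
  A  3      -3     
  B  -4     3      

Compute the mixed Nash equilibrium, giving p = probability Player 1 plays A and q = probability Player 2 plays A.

For Player 2 to be willing to mix, Player 2 must be indifferent between A and B, which pins down Player 1's mix.
  Player 2's payoff to A: p·3 + (1−p)·(-4) = 7p - 4
  Player 2's payoff to B: p·(-3) + (1−p)·3 = -6p + 3
  7p - 4 = -6p + 3  ⇒  13p = 7  ⇒  p = 7/13.
Player 1's indifference between A and B determines Player 2's mixing probability q:
  Player 1's payoff from A: q·(-3) + (1−q)·(-4) = q - 4
  Player 1's payoff from B: q·(-2) + (1−q)·(-6) = 4q - 6
  q - 4 = 4q - 6  ⇒  -3q = -2  ⇒  q = 2/3.

p = 7/13, q = 2/3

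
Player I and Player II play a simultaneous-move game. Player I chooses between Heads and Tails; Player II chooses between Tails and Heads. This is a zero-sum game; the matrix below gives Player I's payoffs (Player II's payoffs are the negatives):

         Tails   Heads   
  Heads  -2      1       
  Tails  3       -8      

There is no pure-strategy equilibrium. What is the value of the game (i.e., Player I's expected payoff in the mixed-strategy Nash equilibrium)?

Player I's indifference between Heads and Tails determines Player II's mixing probability q:
  Player I's expected payoff from Heads: q·(-2) + (1−q)·1 = -3q + 1
  Player I's expected payoff from Tails: q·3 + (1−q)·(-8) = 11q - 8
  -3q + 1 = 11q - 8  ⇒  -14q = -9  ⇒  q = 9/14.
The value is Player I's expected payoff against this mix (using Heads): (9/14)·(-2) + (5/14)·1 = -13/14.

v = -13/14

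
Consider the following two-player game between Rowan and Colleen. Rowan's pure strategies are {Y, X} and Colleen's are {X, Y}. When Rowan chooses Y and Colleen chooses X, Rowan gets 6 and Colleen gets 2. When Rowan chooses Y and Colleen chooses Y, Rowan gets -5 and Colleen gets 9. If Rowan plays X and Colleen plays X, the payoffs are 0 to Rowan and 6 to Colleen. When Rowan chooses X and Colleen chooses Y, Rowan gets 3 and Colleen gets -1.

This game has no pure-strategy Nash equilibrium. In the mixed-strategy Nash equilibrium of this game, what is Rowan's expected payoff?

Colleen's mix must leave Rowan indifferent between Y and X.
  Rowan's expected payoff from Y: q·6 + (1−q)·(-5) = 11q - 5
  Rowan's expected payoff from X: q·0 + (1−q)·3 = -3q + 3
  11q - 5 = -3q + 3  ⇒  14q = 8  ⇒  q = 4/7.
At equilibrium Rowan is indifferent across rows, so Rowan's payoff equals the payoff from Y: (4/7)·6 + (3/7)·(-5) = 9/7.

9/7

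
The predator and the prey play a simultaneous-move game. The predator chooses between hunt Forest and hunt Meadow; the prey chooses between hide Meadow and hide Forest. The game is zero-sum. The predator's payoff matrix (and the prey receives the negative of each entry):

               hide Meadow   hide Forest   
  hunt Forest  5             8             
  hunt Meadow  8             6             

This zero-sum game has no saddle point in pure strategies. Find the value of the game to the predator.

In a mixed equilibrium the predator is indifferent between hunt Forest and hunt Meadow; this condition fixes q.
  the predator's payoff from hunt Forest: q·5 + (1−q)·8 = -3q + 8
  the predator's payoff from hunt Meadow: q·8 + (1−q)·6 = 2q + 6
  -3q + 8 = 2q + 6  ⇒  -5q = -2  ⇒  q = 2/5.
The value is the predator's expected payoff against this mix (using hunt Forest): (2/5)·5 + (3/5)·8 = 34/5.

v = 34/5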